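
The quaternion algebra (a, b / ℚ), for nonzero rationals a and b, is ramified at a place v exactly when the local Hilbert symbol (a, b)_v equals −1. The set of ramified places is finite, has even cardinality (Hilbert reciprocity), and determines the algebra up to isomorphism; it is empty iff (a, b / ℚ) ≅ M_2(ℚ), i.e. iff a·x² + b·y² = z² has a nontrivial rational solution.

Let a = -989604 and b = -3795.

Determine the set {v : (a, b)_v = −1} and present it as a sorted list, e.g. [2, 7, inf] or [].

[23, inf]

(a, b) ≡ (-561, -3795) mod (ℚ^×)²; places V = {2, 3, 5, 7, 11, 17, 23, ∞}.
(a,b)_17: α=1, u≡13; β=0, v≡13 (mod 17); (13|17)=+1, (13|17)=+1; sign (−1)^0·+1^0·+1^1 = +1.
(a,b)_7: α=2, u≡6; β=0, v≡6 (mod 7); (6|7)=-1, (6|7)=-1; sign (−1)^0·-1^0·-1^2 = +1.
(a,b)_23: α=0, u≡17; β=1, v≡19 (mod 23); (17|23)=-1, (19|23)=-1; sign (−1)^0·-1^1·-1^0 = -1.
(a,b)_3: α=3, u≡2; β=1, v≡1 (mod 3); (2|3)=-1, (1|3)=+1; sign (−1)^1·-1^1·+1^3 = +1.
(a,b)_11: α=1, u≡5; β=1, v≡7 (mod 11); (5|11)=+1, (7|11)=-1; sign (−1)^1·+1^1·-1^1 = +1.
(a,b)_∞: sgn(-561)=−, sgn(-3795)=−, so -1.
(a,b)_5: α=0, u≡1; β=1, v≡1 (mod 5); (1|5)=+1, (1|5)=+1; sign (−1)^0·+1^1·+1^0 = +1.
(a,b)_2: α=2, β=0; u≡7, v≡5 (mod 8); ε(u)ε(v)=1·0, αω(v)=2·1, βω(u)=0·0; sum ≡ 0  ⇒  +1.
(-561, -3795 / ℚ) ramifies at {23, ∞}: a division algebra.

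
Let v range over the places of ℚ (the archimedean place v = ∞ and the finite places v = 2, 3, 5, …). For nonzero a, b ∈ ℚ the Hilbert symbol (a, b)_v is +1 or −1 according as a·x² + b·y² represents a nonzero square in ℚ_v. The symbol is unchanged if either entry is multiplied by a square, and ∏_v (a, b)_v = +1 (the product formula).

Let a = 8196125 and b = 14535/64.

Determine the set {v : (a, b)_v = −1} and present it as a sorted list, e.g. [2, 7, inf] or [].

[5, 7]

(a, b) ≡ (327845, 1615) mod (ℚ^×)²; places V = {2, 3, 5, 7, 17, 19, 29, ∞}.
(a,b)_3: α=0, u≡2; β=2, v≡1 (mod 3); (2|3)=-1, (1|3)=+1; sign (−1)^0·-1^2·+1^0 = +1.
(a,b)_2: α=0, β=-6; u≡5, v≡7 (mod 8); ε(u)ε(v)=0·1, αω(v)=0·0, βω(u)=-6·1; sum ≡ 0  ⇒  +1.
(a,b)_19: α=1, u≡18; β=1, v≡17 (mod 19); (18|19)=-1, (17|19)=+1; sign (−1)^1·-1^1·+1^1 = +1.
(a,b)_17: α=1, u≡5; β=1, v≡3 (mod 17); (5|17)=-1, (3|17)=-1; sign (−1)^0·-1^1·-1^1 = +1.
(a,b)_7: α=1, u≡6; β=0, v≡3 (mod 7); (6|7)=-1, (3|7)=-1; sign (−1)^0·-1^0·-1^1 = -1.
(a,b)_29: α=1, u≡20; β=0, v≡1 (mod 29); (20|29)=+1, (1|29)=+1; sign (−1)^0·+1^0·+1^1 = +1.
(a,b)_∞: sgn(327845)=+, sgn(1615)=+, so +1.
(a,b)_5: α=3, u≡4; β=1, v≡3 (mod 5); (4|5)=+1, (3|5)=-1; sign (−1)^0·+1^1·-1^3 = -1.
Ram(327845, 1615) = {5, 7}; no ℚ_5-point on the conic.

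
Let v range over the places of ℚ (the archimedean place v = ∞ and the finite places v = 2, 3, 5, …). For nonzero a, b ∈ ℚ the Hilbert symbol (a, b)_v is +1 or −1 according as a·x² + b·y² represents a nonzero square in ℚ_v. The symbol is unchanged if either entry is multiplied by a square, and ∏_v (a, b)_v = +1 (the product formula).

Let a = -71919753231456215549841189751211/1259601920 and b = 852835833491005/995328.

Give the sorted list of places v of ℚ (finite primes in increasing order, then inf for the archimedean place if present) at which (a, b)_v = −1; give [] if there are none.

Mod squares: a ≡ -56695, b ≡ 15477735. Check v ∈ {∞, 2, 3, 5, 7, 13, 17, 19, 23, 29, 31, 43}.
v=29: a=29^3·(≡11), b=29^1·(≡13) mod 29; (11|29)=-1, (13|29)=+1; (−1)^{3·1·14}·(-1)^1·(+1)^3 = -1.
v=31: a=31^-2·(≡25), b=31^0·(≡24) mod 31; (25|31)=+1, (24|31)=-1; (−1)^{-2·0·15}·(+1)^0·(-1)^-2 = +1.
v=23: a=23^3·(≡15), b=23^3·(≡19) mod 23; (15|23)=-1, (19|23)=-1; (−1)^{3·3·11}·(-1)^3·(-1)^3 = -1.
v=∞: -56695 < 0 and 15477735 > 0  ⇒  (a,b)_∞ = +1.
v=17: a=17^3·(≡10), b=17^1·(≡12) mod 17; (10|17)=-1, (12|17)=-1; (−1)^{3·1·8}·(-1)^1·(-1)^3 = +1.
v=19: a=19^2·(≡16), b=19^0·(≡14) mod 19; (16|19)=+1, (14|19)=-1; (−1)^{2·0·9}·(+1)^0·(-1)^2 = +1.
v=13: a=13^8·(≡2), b=13^3·(≡3) mod 13; (2|13)=-1, (3|13)=+1; (−1)^{8·3·6}·(-1)^3·(+1)^8 = -1.
v=3: a=3^0·(≡2), b=3^-5·(≡1) mod 3; (2|3)=-1, (1|3)=+1; (−1)^{0·-5·1}·(-1)^-5·(+1)^0 = -1.
v=2: v_2(a)=-18, v_2(b)=-12; units ≡ 1, 7 (mod 8); ε·ε+αω+βω = 0·1+-18·0+-12·0 ≡ 0  ⇒  (a,b)_2 = +1.
v=5: a=5^-1·(≡1), b=5^1·(≡2) mod 5; (1|5)=+1, (2|5)=-1; (−1)^{-1·1·2}·(+1)^1·(-1)^-1 = -1.
v=43: a=43^4·(≡37), b=43^2·(≡17) mod 43; (37|43)=-1, (17|43)=+1; (−1)^{4·2·21}·(-1)^2·(+1)^4 = +1.
v=7: a=7^2·(≡6), b=7^1·(≡4) mod 7; (6|7)=-1, (4|7)=+1; (−1)^{2·1·3}·(-1)^1·(+1)^2 = -1.
|Ram(-56695, 15477735)| = 6, even; anisotropic at {3, 5, 7, 13, 23, 29}.

[3, 5, 7, 13, 23, 29]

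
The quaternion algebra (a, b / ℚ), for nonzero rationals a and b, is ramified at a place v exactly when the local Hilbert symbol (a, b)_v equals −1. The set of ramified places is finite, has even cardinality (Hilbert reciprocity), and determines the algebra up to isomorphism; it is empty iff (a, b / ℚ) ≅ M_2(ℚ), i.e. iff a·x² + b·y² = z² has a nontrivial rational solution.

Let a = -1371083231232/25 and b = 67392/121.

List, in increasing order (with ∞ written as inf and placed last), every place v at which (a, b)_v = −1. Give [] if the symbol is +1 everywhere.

[11, 19]

(a, b) ≡ (-2717, 13) mod (ℚ^×)²; places V = {2, 3, 5, 11, 13, 19, ∞}.
(a,b)_19: α=1, u≡16; β=0, v≡8 (mod 19); (16|19)=+1, (8|19)=-1; sign (−1)^0·+1^0·-1^1 = -1.
(a,b)_11: α=1, u≡8; β=-2, v≡6 (mod 11); (8|11)=-1, (6|11)=-1; sign (−1)^0·-1^-2·-1^1 = -1.
(a,b)_∞: sgn(-2717)=−, sgn(13)=+, so +1.
(a,b)_3: α=6, u≡1; β=4, v≡1 (mod 3); (1|3)=+1, (1|3)=+1; sign (−1)^0·+1^4·+1^6 = +1.
(a,b)_2: α=12, β=6; u≡3, v≡5 (mod 8); ε(u)ε(v)=1·0, αω(v)=12·1, βω(u)=6·1; sum ≡ 0  ⇒  +1.
(a,b)_5: α=-2, u≡3; β=0, v≡2 (mod 5); (3|5)=-1, (2|5)=-1; sign (−1)^0·-1^0·-1^-2 = +1.
(a,b)_13: α=3, u≡1; β=1, v≡9 (mod 13); (1|13)=+1, (9|13)=+1; sign (−1)^0·+1^1·+1^3 = +1.
|Ram(-2717, 13)| = 2, even; anisotropic at {11, 19}.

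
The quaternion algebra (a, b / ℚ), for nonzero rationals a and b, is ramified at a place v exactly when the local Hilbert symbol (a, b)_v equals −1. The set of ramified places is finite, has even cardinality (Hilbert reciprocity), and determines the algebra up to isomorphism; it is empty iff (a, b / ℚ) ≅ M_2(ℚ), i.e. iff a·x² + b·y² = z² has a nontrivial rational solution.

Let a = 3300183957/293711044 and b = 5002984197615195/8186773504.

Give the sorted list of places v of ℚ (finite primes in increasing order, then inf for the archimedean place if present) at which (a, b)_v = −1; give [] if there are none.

[3, 5, 13, 31]

Mod squares: a ≡ 93, b ≡ 267995. Check v ∈ {∞, 2, 3, 5, 7, 11, 13, 17, 19, 23, 31, 37, 41, 47}.
v=13: a=13^0·(≡6), b=13^-1·(≡9) mod 13; (6|13)=-1, (9|13)=+1; (−1)^{0·-1·6}·(-1)^-1·(+1)^0 = -1.
v=41: a=41^-2·(≡35), b=41^0·(≡22) mod 41; (35|41)=-1, (22|41)=-1; (−1)^{-2·0·20}·(-1)^0·(-1)^-2 = +1.
v=23: a=23^2·(≡4), b=23^0·(≡10) mod 23; (4|23)=+1, (10|23)=-1; (−1)^{2·0·11}·(+1)^0·(-1)^2 = +1.
v=47: a=47^0·(≡13), b=47^2·(≡25) mod 47; (13|47)=-1, (25|47)=+1; (−1)^{0·2·23}·(-1)^2·(+1)^0 = +1.
v=7: a=7^2·(≡1), b=7^-1·(≡4) mod 7; (1|7)=+1, (4|7)=+1; (−1)^{2·-1·3}·(+1)^-1·(+1)^2 = +1.
v=31: a=31^1·(≡3), b=31^1·(≡23) mod 31; (3|31)=-1, (23|31)=-1; (−1)^{1·1·15}·(-1)^1·(-1)^1 = -1.
v=2: v_2(a)=-2, v_2(b)=-14; units ≡ 5, 3 (mod 8); ε·ε+αω+βω = 0·1+-2·1+-14·1 ≡ 0  ⇒  (a,b)_2 = +1.
v=∞: 93 > 0 and 267995 > 0  ⇒  (a,b)_∞ = +1.
v=19: a=19^-2·(≡17), b=19^-1·(≡4) mod 19; (17|19)=+1, (4|19)=+1; (−1)^{-2·-1·9}·(+1)^-1·(+1)^-2 = +1.
v=11: a=11^-2·(≡3), b=11^4·(≡10) mod 11; (3|11)=+1, (10|11)=-1; (−1)^{-2·4·5}·(+1)^4·(-1)^-2 = +1.
v=37: a=37^2·(≡24), b=37^2·(≡28) mod 37; (24|37)=-1, (28|37)=+1; (−1)^{2·2·18}·(-1)^2·(+1)^2 = +1.
v=3: a=3^1·(≡1), b=3^6·(≡2) mod 3; (1|3)=+1, (2|3)=-1; (−1)^{1·6·1}·(+1)^6·(-1)^1 = -1.
v=5: a=5^0·(≡3), b=5^1·(≡1) mod 5; (3|5)=-1, (1|5)=+1; (−1)^{0·1·2}·(-1)^1·(+1)^0 = -1.
v=17: a=17^0·(≡13), b=17^-2·(≡14) mod 17; (13|17)=+1, (14|17)=-1; (−1)^{0·-2·8}·(+1)^-2·(-1)^0 = +1.
Ram(93, 267995) = {3, 5, 13, 31}; no ℚ_3-point on the conic.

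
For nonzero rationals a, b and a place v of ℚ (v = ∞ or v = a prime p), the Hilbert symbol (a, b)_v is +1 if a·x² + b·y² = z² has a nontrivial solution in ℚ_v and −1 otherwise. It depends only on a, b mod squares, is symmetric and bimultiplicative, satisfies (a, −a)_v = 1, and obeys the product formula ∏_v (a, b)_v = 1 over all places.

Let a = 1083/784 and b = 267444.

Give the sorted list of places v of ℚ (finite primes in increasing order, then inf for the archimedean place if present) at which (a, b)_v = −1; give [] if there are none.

Mod squares: a ≡ 3, b ≡ 7429. Check v ∈ {∞, 2, 3, 7, 17, 19, 23}.
v=7: a=7^-2·(≡6), b=7^0·(≡2) mod 7; (6|7)=-1, (2|7)=+1; (−1)^{-2·0·3}·(-1)^0·(+1)^-2 = +1.
v=3: a=3^1·(≡1), b=3^2·(≡1) mod 3; (1|3)=+1, (1|3)=+1; (−1)^{1·2·1}·(+1)^2·(+1)^1 = +1.
v=19: a=19^2·(≡12), b=19^1·(≡16) mod 19; (12|19)=-1, (16|19)=+1; (−1)^{2·1·9}·(-1)^1·(+1)^2 = -1.
v=∞: 3 > 0 and 7429 > 0  ⇒  (a,b)_∞ = +1.
v=23: a=23^0·(≡1), b=23^1·(≡13) mod 23; (1|23)=+1, (13|23)=+1; (−1)^{0·1·11}·(+1)^1·(+1)^0 = +1.
v=2: v_2(a)=-4, v_2(b)=2; units ≡ 3, 5 (mod 8); ε·ε+αω+βω = 1·0+-4·1+2·1 ≡ 0  ⇒  (a,b)_2 = +1.
v=17: a=17^0·(≡6), b=17^1·(≡7) mod 17; (6|17)=-1, (7|17)=-1; (−1)^{0·1·8}·(-1)^1·(-1)^0 = -1.
|Ram(3, 7429)| = 2, even; anisotropic at {17, 19}.

[17, 19]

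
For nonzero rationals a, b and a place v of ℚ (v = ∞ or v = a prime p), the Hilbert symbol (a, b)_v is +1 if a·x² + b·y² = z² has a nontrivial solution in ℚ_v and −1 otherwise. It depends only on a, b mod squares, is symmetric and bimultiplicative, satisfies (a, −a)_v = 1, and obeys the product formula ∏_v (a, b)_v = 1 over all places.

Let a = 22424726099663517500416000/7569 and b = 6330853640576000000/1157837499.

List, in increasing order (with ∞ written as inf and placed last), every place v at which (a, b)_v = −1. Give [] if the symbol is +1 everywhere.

[2, 37]

(a, b) ≡ (4810, 2632994) mod (ℚ^×)²; places V = {2, 3, 5, 7, 13, 17, 23, 29, 37, 41, 43, ∞}.
(a,b)_∞: sgn(4810)=+, sgn(2632994)=+, so +1.
(a,b)_7: α=6, u≡1; β=-1, v≡2 (mod 7); (1|7)=+1, (2|7)=+1; sign (−1)^0·+1^-1·+1^6 = +1.
(a,b)_2: α=13, β=13; u≡5, v≡1 (mod 8); ε(u)ε(v)=0·0, αω(v)=13·0, βω(u)=13·1; sum ≡ 1  ⇒  -1.
(a,b)_23: α=2, u≡1; β=1, v≡14 (mod 23); (1|23)=+1, (14|23)=-1; sign (−1)^0·+1^1·-1^2 = +1.
(a,b)_17: α=2, u≡13; β=1, v≡7 (mod 17); (13|17)=+1, (7|17)=-1; sign (−1)^0·+1^1·-1^2 = +1.
(a,b)_43: α=2, u≡29; β=4, v≡42 (mod 43); (29|43)=-1, (42|43)=-1; sign (−1)^0·-1^4·-1^2 = +1.
(a,b)_41: α=0, u≡13; β=-2, v≡6 (mod 41); (13|41)=-1, (6|41)=-1; sign (−1)^0·-1^-2·-1^0 = +1.
(a,b)_29: α=-2, u≡20; β=-2, v≡26 (mod 29); (20|29)=+1, (26|29)=-1; sign (−1)^0·+1^-2·-1^-2 = +1.
(a,b)_5: α=3, u≡2; β=6, v≡1 (mod 5); (2|5)=-1, (1|5)=+1; sign (−1)^0·-1^6·+1^3 = +1.
(a,b)_3: α=-2, u≡1; β=-2, v≡2 (mod 3); (1|3)=+1, (2|3)=-1; sign (−1)^0·+1^-2·-1^-2 = +1.
(a,b)_37: α=3, u≡2; β=1, v≡7 (mod 37); (2|37)=-1, (7|37)=+1; sign (−1)^0·-1^1·+1^3 = -1.
(a,b)_13: α=1, u≡11; β=-1, v≡6 (mod 13); (11|13)=-1, (6|13)=-1; sign (−1)^0·-1^-1·-1^1 = +1.
(4810, 2632994 / ℚ) ramifies at {2, 37}: a division algebra.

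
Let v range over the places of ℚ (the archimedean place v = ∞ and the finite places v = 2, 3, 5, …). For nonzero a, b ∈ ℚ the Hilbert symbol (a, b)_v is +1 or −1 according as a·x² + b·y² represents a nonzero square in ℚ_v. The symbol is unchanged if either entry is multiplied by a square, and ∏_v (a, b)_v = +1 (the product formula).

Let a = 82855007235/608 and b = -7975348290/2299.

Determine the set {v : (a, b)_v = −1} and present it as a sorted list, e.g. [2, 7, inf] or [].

Mod squares: a ≡ 42245170, b ≡ -225910. Check v ∈ {∞, 2, 3, 5, 7, 11, 13, 17, 19, 29, 41}.
v=∞: 42245170 > 0 and -225910 < 0  ⇒  (a,b)_∞ = +1.
v=41: a=41^1·(≡18), b=41^1·(≡40) mod 41; (18|41)=+1, (40|41)=+1; (−1)^{1·1·20}·(+1)^1·(+1)^1 = +1.
v=13: a=13^2·(≡11), b=13^2·(≡3) mod 13; (11|13)=-1, (3|13)=+1; (−1)^{2·2·6}·(-1)^2·(+1)^2 = +1.
v=17: a=17^1·(≡1), b=17^0·(≡14) mod 17; (1|17)=+1, (14|17)=-1; (−1)^{1·0·8}·(+1)^0·(-1)^1 = -1.
v=2: v_2(a)=-5, v_2(b)=1; units ≡ 1, 5 (mod 8); ε·ε+αω+βω = 0·0+-5·1+1·0 ≡ 1  ⇒  (a,b)_2 = -1.
v=11: a=11^1·(≡7), b=11^-2·(≡10) mod 11; (7|11)=-1, (10|11)=-1; (−1)^{1·-2·5}·(-1)^-2·(-1)^1 = -1.
v=5: a=5^1·(≡4), b=5^1·(≡3) mod 5; (4|5)=+1, (3|5)=-1; (−1)^{1·1·2}·(+1)^1·(-1)^1 = -1.
v=29: a=29^1·(≡26), b=29^1·(≡19) mod 29; (26|29)=-1, (19|29)=-1; (−1)^{1·1·14}·(-1)^1·(-1)^1 = +1.
v=3: a=3^2·(≡1), b=3^4·(≡2) mod 3; (1|3)=+1, (2|3)=-1; (−1)^{2·4·1}·(+1)^4·(-1)^2 = +1.
v=19: a=19^-1·(≡8), b=19^-1·(≡5) mod 19; (8|19)=-1, (5|19)=+1; (−1)^{-1·-1·9}·(-1)^-1·(+1)^-1 = +1.
v=7: a=7^2·(≡1), b=7^2·(≡4) mod 7; (1|7)=+1, (4|7)=+1; (−1)^{2·2·3}·(+1)^2·(+1)^2 = +1.
Ram(42245170, -225910) = {2, 5, 11, 17}; no ℚ_2-point on the conic.

[2, 5, 11, 17]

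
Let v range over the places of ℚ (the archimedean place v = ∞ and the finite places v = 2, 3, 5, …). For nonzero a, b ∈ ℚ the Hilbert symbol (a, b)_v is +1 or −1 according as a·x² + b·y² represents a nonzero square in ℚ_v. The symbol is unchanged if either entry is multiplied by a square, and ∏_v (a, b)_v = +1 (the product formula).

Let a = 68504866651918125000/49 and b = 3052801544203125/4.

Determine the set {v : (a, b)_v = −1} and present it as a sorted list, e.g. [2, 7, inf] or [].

(a, b) ≡ (924241890, 164749) mod (ℚ^×)²; places V = {2, 3, 5, 7, 11, 13, 17, 19, 23, 29, ∞}.
(a,b)_7: α=-2, u≡5; β=0, v≡2 (mod 7); (5|7)=-1, (2|7)=+1; sign (−1)^0·-1^0·+1^-2 = +1.
(a,b)_13: α=1, u≡1; β=1, v≡11 (mod 13); (1|13)=+1, (11|13)=-1; sign (−1)^0·+1^1·-1^1 = -1.
(a,b)_∞: sgn(924241890)=+, sgn(164749)=+, so +1.
(a,b)_2: α=3, β=-2; u≡1, v≡5 (mod 8); ε(u)ε(v)=0·0, αω(v)=3·1, βω(u)=-2·0; sum ≡ 1  ⇒  -1.
(a,b)_3: α=5, u≡1; β=4, v≡1 (mod 3); (1|3)=+1, (1|3)=+1; sign (−1)^0·+1^4·+1^5 = +1.
(a,b)_19: α=1, u≡17; β=1, v≡4 (mod 19); (17|19)=+1, (4|19)=+1; sign (−1)^1·+1^1·+1^1 = -1.
(a,b)_23: α=1, u≡1; β=1, v≡15 (mod 23); (1|23)=+1, (15|23)=-1; sign (−1)^1·+1^1·-1^1 = +1.
(a,b)_29: α=1, u≡27; β=1, v≡21 (mod 29); (27|29)=-1, (21|29)=-1; sign (−1)^0·-1^1·-1^1 = +1.
(a,b)_5: α=7, u≡3; β=6, v≡1 (mod 5); (3|5)=-1, (1|5)=+1; sign (−1)^0·-1^6·+1^7 = +1.
(a,b)_11: α=5, u≡7; β=4, v≡10 (mod 11); (7|11)=-1, (10|11)=-1; sign (−1)^0·-1^4·-1^5 = -1.
(a,b)_17: α=1, u≡12; β=0, v≡1 (mod 17); (12|17)=-1, (1|17)=+1; sign (−1)^0·-1^0·+1^1 = +1.
(924241890, 164749 / ℚ) ramifies at {2, 11, 13, 19}: a division algebra.

[2, 11, 13, 19]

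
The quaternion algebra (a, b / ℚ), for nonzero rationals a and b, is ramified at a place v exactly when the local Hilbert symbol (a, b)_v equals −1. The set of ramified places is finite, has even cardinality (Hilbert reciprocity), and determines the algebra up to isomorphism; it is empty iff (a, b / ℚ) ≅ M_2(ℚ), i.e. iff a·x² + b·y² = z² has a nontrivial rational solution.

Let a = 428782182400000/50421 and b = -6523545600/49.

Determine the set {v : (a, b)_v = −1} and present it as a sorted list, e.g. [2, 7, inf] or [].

(a, b) ≡ (15015, -26) mod (ℚ^×)²; places V = {2, 3, 5, 7, 11, 13, ∞}.
(a,b)_∞: sgn(15015)=+, sgn(-26)=−, so +1.
(a,b)_2: α=16, β=11; u≡7, v≡3 (mod 8); ε(u)ε(v)=1·1, αω(v)=16·1, βω(u)=11·0; sum ≡ 1  ⇒  -1.
(a,b)_5: α=5, u≡3; β=2, v≡4 (mod 5); (3|5)=-1, (4|5)=+1; sign (−1)^0·-1^2·+1^5 = +1.
(a,b)_3: α=-1, u≡1; β=4, v≡1 (mod 3); (1|3)=+1, (1|3)=+1; sign (−1)^0·+1^4·+1^-1 = +1.
(a,b)_11: α=5, u≡5; β=2, v≡8 (mod 11); (5|11)=+1, (8|11)=-1; sign (−1)^0·+1^2·-1^5 = -1.
(a,b)_13: α=1, u≡2; β=1, v≡11 (mod 13); (2|13)=-1, (11|13)=-1; sign (−1)^0·-1^1·-1^1 = +1.
(a,b)_7: α=-5, u≡3; β=-2, v≡2 (mod 7); (3|7)=-1, (2|7)=+1; sign (−1)^0·-1^-2·+1^-5 = +1.
Ram(15015, -26) = {2, 11}; no ℚ_2-point on the conic.

[2, 11]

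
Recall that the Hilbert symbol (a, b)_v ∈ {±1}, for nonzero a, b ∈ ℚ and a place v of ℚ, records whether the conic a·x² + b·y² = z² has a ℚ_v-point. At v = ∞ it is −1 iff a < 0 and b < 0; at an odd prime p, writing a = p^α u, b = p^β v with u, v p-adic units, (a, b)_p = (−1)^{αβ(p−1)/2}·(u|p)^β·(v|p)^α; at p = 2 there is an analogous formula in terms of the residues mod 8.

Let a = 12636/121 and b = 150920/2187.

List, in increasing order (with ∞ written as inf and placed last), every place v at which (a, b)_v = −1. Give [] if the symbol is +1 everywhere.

(a, b) ≡ (39, 2310) mod (ℚ^×)²; places V = {2, 3, 5, 7, 11, 13, ∞}.
(a,b)_11: α=-2, u≡8; β=1, v≡4 (mod 11); (8|11)=-1, (4|11)=+1; sign (−1)^0·-1^1·+1^-2 = -1.
(a,b)_5: α=0, u≡1; β=1, v≡2 (mod 5); (1|5)=+1, (2|5)=-1; sign (−1)^0·+1^1·-1^0 = +1.
(a,b)_7: α=0, u≡4; β=3, v≡2 (mod 7); (4|7)=+1, (2|7)=+1; sign (−1)^0·+1^3·+1^0 = +1.
(a,b)_∞: sgn(39)=+, sgn(2310)=+, so +1.
(a,b)_2: α=2, β=3; u≡7, v≡3 (mod 8); ε(u)ε(v)=1·1, αω(v)=2·1, βω(u)=3·0; sum ≡ 1  ⇒  -1.
(a,b)_3: α=5, u≡1; β=-7, v≡2 (mod 3); (1|3)=+1, (2|3)=-1; sign (−1)^1·+1^-7·-1^5 = +1.
(a,b)_13: α=1, u≡9; β=0, v≡1 (mod 13); (9|13)=+1, (1|13)=+1; sign (−1)^0·+1^0·+1^1 = +1.
|Ram(39, 2310)| = 2, even; anisotropic at {2, 11}.

[2, 11]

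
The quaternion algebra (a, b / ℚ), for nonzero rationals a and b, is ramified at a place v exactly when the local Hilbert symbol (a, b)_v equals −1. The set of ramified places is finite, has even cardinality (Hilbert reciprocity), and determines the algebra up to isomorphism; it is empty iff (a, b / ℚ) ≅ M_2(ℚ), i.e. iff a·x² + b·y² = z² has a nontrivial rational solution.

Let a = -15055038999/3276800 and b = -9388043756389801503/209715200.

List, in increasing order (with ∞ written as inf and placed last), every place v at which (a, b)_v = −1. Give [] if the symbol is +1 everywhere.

(a, b) ≡ (-462, -14) mod (ℚ^×)²; places V = {2, 3, 5, 7, 11, 13, 23, ∞}.
(a,b)_∞: sgn(-462)=−, sgn(-14)=−, so -1.
(a,b)_5: α=-2, u≡3; β=-2, v≡4 (mod 5); (3|5)=-1, (4|5)=+1; sign (−1)^0·-1^-2·+1^-2 = +1.
(a,b)_2: α=-17, β=-23; u≡1, v≡1 (mod 8); ε(u)ε(v)=0·0, αω(v)=-17·0, βω(u)=-23·0; sum ≡ 0  ⇒  +1.
(a,b)_11: α=1, u≡10; β=2, v≡6 (mod 11); (10|11)=-1, (6|11)=-1; sign (−1)^0·-1^2·-1^1 = -1.
(a,b)_7: α=1, u≡4; β=3, v≡3 (mod 7); (4|7)=+1, (3|7)=-1; sign (−1)^1·+1^3·-1^1 = +1.
(a,b)_13: α=2, u≡2; β=2, v≡1 (mod 13); (2|13)=-1, (1|13)=+1; sign (−1)^0·-1^2·+1^2 = +1.
(a,b)_3: α=7, u≡2; β=14, v≡1 (mod 3); (2|3)=-1, (1|3)=+1; sign (−1)^0·-1^14·+1^7 = +1.
(a,b)_23: α=2, u≡22; β=4, v≡4 (mod 23); (22|23)=-1, (4|23)=+1; sign (−1)^0·-1^4·+1^2 = +1.
(-462, -14 / ℚ) ramifies at {11, ∞}: a division algebra.

[11, inf]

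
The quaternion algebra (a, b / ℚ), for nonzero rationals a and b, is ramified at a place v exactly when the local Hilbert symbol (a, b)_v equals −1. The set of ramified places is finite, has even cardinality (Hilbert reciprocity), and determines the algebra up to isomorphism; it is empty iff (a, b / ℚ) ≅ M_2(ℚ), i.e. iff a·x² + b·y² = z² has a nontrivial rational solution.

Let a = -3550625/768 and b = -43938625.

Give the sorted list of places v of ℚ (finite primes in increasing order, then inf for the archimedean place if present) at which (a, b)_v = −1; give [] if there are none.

[3, 5, 19, inf]

Mod squares: a ≡ -17043, b ≡ -1757545. Check v ∈ {∞, 2, 3, 5, 13, 17, 19, 23, 29, 31}.
v=29: a=29^0·(≡20), b=29^1·(≡9) mod 29; (20|29)=+1, (9|29)=+1; (−1)^{0·1·14}·(+1)^1·(+1)^0 = +1.
v=13: a=13^1·(≡5), b=13^0·(≡10) mod 13; (5|13)=-1, (10|13)=+1; (−1)^{1·0·6}·(-1)^0·(+1)^1 = +1.
v=5: a=5^4·(≡3), b=5^3·(≡1) mod 5; (3|5)=-1, (1|5)=+1; (−1)^{4·3·2}·(-1)^3·(+1)^4 = -1.
v=17: a=17^0·(≡4), b=17^1·(≡4) mod 17; (4|17)=+1, (4|17)=+1; (−1)^{0·1·8}·(+1)^1·(+1)^0 = +1.
v=2: v_2(a)=-8, v_2(b)=0; units ≡ 5, 7 (mod 8); ε·ε+αω+βω = 0·1+-8·0+0·1 ≡ 0  ⇒  (a,b)_2 = +1.
v=3: a=3^-1·(≡1), b=3^0·(≡2) mod 3; (1|3)=+1, (2|3)=-1; (−1)^{-1·0·1}·(+1)^0·(-1)^-1 = -1.
v=∞: -17043 < 0 and -1757545 < 0  ⇒  (a,b)_∞ = -1.
v=31: a=31^0·(≡19), b=31^1·(≡7) mod 31; (19|31)=+1, (7|31)=+1; (−1)^{0·1·15}·(+1)^1·(+1)^0 = +1.
v=19: a=19^1·(≡13), b=19^0·(≡15) mod 19; (13|19)=-1, (15|19)=-1; (−1)^{1·0·9}·(-1)^0·(-1)^1 = -1.
v=23: a=23^1·(≡18), b=23^1·(≡5) mod 23; (18|23)=+1, (5|23)=-1; (−1)^{1·1·11}·(+1)^1·(-1)^1 = +1.
|Ram(-17043, -1757545)| = 4, even; anisotropic at {3, 5, 19, ∞}.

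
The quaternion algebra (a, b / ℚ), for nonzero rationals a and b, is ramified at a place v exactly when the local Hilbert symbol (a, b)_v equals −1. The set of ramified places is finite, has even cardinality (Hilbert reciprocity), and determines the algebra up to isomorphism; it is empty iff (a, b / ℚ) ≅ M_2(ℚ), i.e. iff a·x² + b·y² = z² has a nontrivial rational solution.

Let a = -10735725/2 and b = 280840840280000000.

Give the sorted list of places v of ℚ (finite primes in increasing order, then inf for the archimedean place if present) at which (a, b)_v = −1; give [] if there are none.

(a, b) ≡ (-42, 1430) mod (ℚ^×)²; places V = {2, 3, 5, 7, 11, 13, ∞}.
(a,b)_∞: sgn(-42)=−, sgn(1430)=+, so +1.
(a,b)_7: α=1, u≡2; β=4, v≡2 (mod 7); (2|7)=+1, (2|7)=+1; sign (−1)^0·+1^4·+1^1 = +1.
(a,b)_11: α=2, u≡6; β=3, v≡3 (mod 11); (6|11)=-1, (3|11)=+1; sign (−1)^0·-1^3·+1^2 = -1.
(a,b)_13: α=2, u≡3; β=3, v≡6 (mod 13); (3|13)=+1, (6|13)=-1; sign (−1)^0·+1^3·-1^2 = +1.
(a,b)_5: α=2, u≡3; β=7, v≡4 (mod 5); (3|5)=-1, (4|5)=+1; sign (−1)^0·-1^7·+1^2 = -1.
(a,b)_2: α=-1, β=9; u≡3, v≡3 (mod 8); ε(u)ε(v)=1·1, αω(v)=-1·1, βω(u)=9·1; sum ≡ 1  ⇒  -1.
(a,b)_3: α=1, u≡1; β=0, v≡2 (mod 3); (1|3)=+1, (2|3)=-1; sign (−1)^0·+1^0·-1^1 = -1.
Ram(-42, 1430) = {2, 3, 5, 11}; no ℚ_2-point on the conic.

[2, 3, 5, 11]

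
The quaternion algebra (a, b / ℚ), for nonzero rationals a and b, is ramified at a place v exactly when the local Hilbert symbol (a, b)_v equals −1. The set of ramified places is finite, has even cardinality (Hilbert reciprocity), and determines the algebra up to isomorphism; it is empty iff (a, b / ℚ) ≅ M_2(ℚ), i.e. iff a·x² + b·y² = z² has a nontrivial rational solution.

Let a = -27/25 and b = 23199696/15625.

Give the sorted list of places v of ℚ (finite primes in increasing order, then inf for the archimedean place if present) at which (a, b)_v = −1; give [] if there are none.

Mod squares: a ≡ -3, b ≡ 221. Check v ∈ {∞, 2, 3, 5, 13, 17}.
v=17: a=17^0·(≡3), b=17^1·(≡15) mod 17; (3|17)=-1, (15|17)=+1; (−1)^{0·1·8}·(-1)^1·(+1)^0 = -1.
v=3: a=3^3·(≡2), b=3^8·(≡2) mod 3; (2|3)=-1, (2|3)=-1; (−1)^{3·8·1}·(-1)^8·(-1)^3 = -1.
v=2: v_2(a)=0, v_2(b)=4; units ≡ 5, 5 (mod 8); ε·ε+αω+βω = 0·0+0·1+4·1 ≡ 0  ⇒  (a,b)_2 = +1.
v=13: a=13^0·(≡1), b=13^1·(≡9) mod 13; (1|13)=+1, (9|13)=+1; (−1)^{0·1·6}·(+1)^1·(+1)^0 = +1.
v=∞: -3 < 0 and 221 > 0  ⇒  (a,b)_∞ = +1.
v=5: a=5^-2·(≡3), b=5^-6·(≡1) mod 5; (3|5)=-1, (1|5)=+1; (−1)^{-2·-6·2}·(-1)^-6·(+1)^-2 = +1.
(-3, 221 / ℚ) ramifies at {3, 17}: a division algebra.

[3, 17]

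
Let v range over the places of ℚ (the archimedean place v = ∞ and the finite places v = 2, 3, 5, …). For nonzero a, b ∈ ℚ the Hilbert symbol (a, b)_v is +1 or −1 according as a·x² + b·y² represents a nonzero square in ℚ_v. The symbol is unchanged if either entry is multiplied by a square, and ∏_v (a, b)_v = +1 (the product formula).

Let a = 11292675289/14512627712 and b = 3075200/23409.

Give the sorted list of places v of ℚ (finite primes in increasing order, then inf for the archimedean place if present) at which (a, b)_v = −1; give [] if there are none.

[]

(a, b) ≡ (2, 2) mod (ℚ^×)²; places V = {2, 3, 5, 7, 11, 17, 19, 31, 47, ∞}.
(a,b)_5: α=0, u≡2; β=2, v≡2 (mod 5); (2|5)=-1, (2|5)=-1; sign (−1)^0·-1^2·-1^0 = +1.
(a,b)_17: α=2, u≡8; β=-2, v≡8 (mod 17); (8|17)=+1, (8|17)=+1; sign (−1)^0·+1^-2·+1^2 = +1.
(a,b)_11: α=-6, u≡2; β=0, v≡7 (mod 11); (2|11)=-1, (7|11)=-1; sign (−1)^0·-1^0·-1^-6 = +1.
(a,b)_2: α=-13, β=7; u≡1, v≡1 (mod 8); ε(u)ε(v)=0·0, αω(v)=-13·0, βω(u)=7·0; sum ≡ 0  ⇒  +1.
(a,b)_3: α=0, u≡2; β=-4, v≡2 (mod 3); (2|3)=-1, (2|3)=-1; sign (−1)^0·-1^-4·-1^0 = +1.
(a,b)_19: α=2, u≡10; β=0, v≡12 (mod 19); (10|19)=-1, (12|19)=-1; sign (−1)^0·-1^0·-1^2 = +1.
(a,b)_47: α=2, u≡25; β=0, v≡28 (mod 47); (25|47)=+1, (28|47)=+1; sign (−1)^0·+1^0·+1^2 = +1.
(a,b)_∞: sgn(2)=+, sgn(2)=+, so +1.
(a,b)_7: α=2, u≡2; β=0, v≡2 (mod 7); (2|7)=+1, (2|7)=+1; sign (−1)^0·+1^0·+1^2 = +1.
(a,b)_31: α=0, u≡1; β=2, v≡25 (mod 31); (1|31)=+1, (25|31)=+1; sign (−1)^0·+1^2·+1^0 = +1.
Ram(a, b) = ∅: the form 2·x² + 2·y² − z² is isotropic over every ℚ_v, so by Hasse–Minkowski it is isotropic over ℚ.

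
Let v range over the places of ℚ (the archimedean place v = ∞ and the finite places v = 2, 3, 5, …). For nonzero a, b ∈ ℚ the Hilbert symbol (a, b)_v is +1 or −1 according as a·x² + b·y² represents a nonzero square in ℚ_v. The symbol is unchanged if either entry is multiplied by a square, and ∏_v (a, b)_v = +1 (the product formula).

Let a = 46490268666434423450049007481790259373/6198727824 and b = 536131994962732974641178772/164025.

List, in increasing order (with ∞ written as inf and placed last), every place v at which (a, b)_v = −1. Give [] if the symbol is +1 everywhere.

[13, 19, 23, 31, 41, 43]

(a, b) ≡ (31792086053, 7402837) mod (ℚ^×)²; places V = {2, 3, 5, 7, 11, 13, 17, 19, 23, 31, 37, 41, 43, ∞}.
(a,b)_13: α=1, u≡8; β=1, v≡3 (mod 13); (8|13)=-1, (3|13)=+1; sign (−1)^0·-1^1·+1^1 = -1.
(a,b)_19: α=3, u≡16; β=1, v≡1 (mod 19); (16|19)=+1, (1|19)=+1; sign (−1)^1·+1^1·+1^3 = -1.
(a,b)_2: α=-4, β=2; u≡5, v≡5 (mod 8); ε(u)ε(v)=0·0, αω(v)=-4·1, βω(u)=2·1; sum ≡ 0  ⇒  +1.
(a,b)_∞: sgn(31792086053)=+, sgn(7402837)=+, so +1.
(a,b)_23: α=3, u≡18; β=2, v≡15 (mod 23); (18|23)=+1, (15|23)=-1; sign (−1)^0·+1^2·-1^3 = -1.
(a,b)_41: α=1, u≡5; β=1, v≡34 (mod 41); (5|41)=+1, (34|41)=-1; sign (−1)^0·+1^1·-1^1 = -1.
(a,b)_3: α=-18, u≡2; β=-8, v≡1 (mod 3); (2|3)=-1, (1|3)=+1; sign (−1)^0·-1^-8·+1^-18 = +1.
(a,b)_37: α=3, u≡6; β=2, v≡28 (mod 37); (6|37)=-1, (28|37)=+1; sign (−1)^0·-1^2·+1^3 = +1.
(a,b)_11: α=6, u≡7; β=4, v≡6 (mod 11); (7|11)=-1, (6|11)=-1; sign (−1)^0·-1^4·-1^6 = +1.
(a,b)_43: α=4, u≡29; β=3, v≡22 (mod 43); (29|43)=-1, (22|43)=-1; sign (−1)^0·-1^3·-1^4 = -1.
(a,b)_31: α=5, u≡7; β=4, v≡12 (mod 31); (7|31)=+1, (12|31)=-1; sign (−1)^0·+1^4·-1^5 = -1.
(a,b)_5: α=0, u≡2; β=-2, v≡2 (mod 5); (2|5)=-1, (2|5)=-1; sign (−1)^0·-1^-2·-1^0 = +1.
(a,b)_17: α=1, u≡14; β=1, v≡12 (mod 17); (14|17)=-1, (12|17)=-1; sign (−1)^0·-1^1·-1^1 = +1.
(a,b)_7: α=1, u≡3; β=0, v≡2 (mod 7); (3|7)=-1, (2|7)=+1; sign (−1)^0·-1^0·+1^1 = +1.
(31792086053, 7402837 / ℚ) ramifies at {13, 19, 23, 31, 41, 43}: a division algebra.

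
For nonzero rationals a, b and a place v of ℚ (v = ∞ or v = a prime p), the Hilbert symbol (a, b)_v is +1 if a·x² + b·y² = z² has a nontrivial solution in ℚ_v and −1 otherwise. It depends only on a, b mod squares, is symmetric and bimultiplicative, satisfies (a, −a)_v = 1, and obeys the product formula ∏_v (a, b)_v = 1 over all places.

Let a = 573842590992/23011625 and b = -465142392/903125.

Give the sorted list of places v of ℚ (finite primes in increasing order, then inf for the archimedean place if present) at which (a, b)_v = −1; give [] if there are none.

Mod squares: a ≡ 2145, b ≡ -390. Check v ∈ {∞, 2, 3, 5, 7, 11, 13, 17, 37}.
v=3: a=3^9·(≡1), b=3^3·(≡2) mod 3; (1|3)=+1, (2|3)=-1; (−1)^{9·3·1}·(+1)^3·(-1)^9 = +1.
v=11: a=11^3·(≡10), b=11^2·(≡6) mod 11; (10|11)=-1, (6|11)=-1; (−1)^{3·2·5}·(-1)^2·(-1)^3 = -1.
v=7: a=7^-2·(≡3), b=7^0·(≡1) mod 7; (3|7)=-1, (1|7)=+1; (−1)^{-2·0·3}·(-1)^0·(+1)^-2 = +1.
v=5: a=5^-3·(≡4), b=5^-5·(≡2) mod 5; (4|5)=+1, (2|5)=-1; (−1)^{-3·-5·2}·(+1)^-5·(-1)^-3 = -1.
v=13: a=13^-1·(≡10), b=13^1·(≡1) mod 13; (10|13)=+1, (1|13)=+1; (−1)^{-1·1·6}·(+1)^1·(+1)^-1 = +1.
v=2: v_2(a)=4, v_2(b)=3; units ≡ 1, 5 (mod 8); ε·ε+αω+βω = 0·0+4·1+3·0 ≡ 0  ⇒  (a,b)_2 = +1.
v=17: a=17^-2·(≡6), b=17^-2·(≡1) mod 17; (6|17)=-1, (1|17)=+1; (−1)^{-2·-2·8}·(-1)^-2·(+1)^-2 = +1.
v=37: a=37^2·(≡3), b=37^2·(≡32) mod 37; (3|37)=+1, (32|37)=-1; (−1)^{2·2·18}·(+1)^2·(-1)^2 = +1.
v=∞: 2145 > 0 and -390 < 0  ⇒  (a,b)_∞ = +1.
(2145, -390 / ℚ) ramifies at {5, 11}: a division algebra.

[5, 11]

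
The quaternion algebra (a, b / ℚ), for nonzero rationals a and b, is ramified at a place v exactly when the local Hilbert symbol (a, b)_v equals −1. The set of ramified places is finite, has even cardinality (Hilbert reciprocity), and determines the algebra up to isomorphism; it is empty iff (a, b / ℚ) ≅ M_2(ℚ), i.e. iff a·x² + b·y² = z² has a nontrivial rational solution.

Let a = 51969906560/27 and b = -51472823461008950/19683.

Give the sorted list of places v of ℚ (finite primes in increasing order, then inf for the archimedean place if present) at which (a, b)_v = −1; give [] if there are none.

[2, 13]

Mod squares: a ≡ 330, b ≡ -546. Check v ∈ {∞, 2, 3, 5, 7, 11, 13, 19}.
v=3: a=3^-3·(≡2), b=3^-9·(≡1) mod 3; (2|3)=-1, (1|3)=+1; (−1)^{-3·-9·1}·(-1)^-9·(+1)^-3 = +1.
v=11: a=11^3·(≡10), b=11^6·(≡9) mod 11; (10|11)=-1, (9|11)=+1; (−1)^{3·6·5}·(-1)^6·(+1)^3 = +1.
v=19: a=19^2·(≡11), b=19^4·(≡4) mod 19; (11|19)=+1, (4|19)=+1; (−1)^{2·4·9}·(+1)^4·(+1)^2 = +1.
v=5: a=5^1·(≡1), b=5^2·(≡4) mod 5; (1|5)=+1, (4|5)=+1; (−1)^{1·2·2}·(+1)^2·(+1)^1 = +1.
v=13: a=13^2·(≡7), b=13^1·(≡1) mod 13; (7|13)=-1, (1|13)=+1; (−1)^{2·1·6}·(-1)^1·(+1)^2 = -1.
v=2: v_2(a)=7, v_2(b)=1; units ≡ 5, 7 (mod 8); ε·ε+αω+βω = 0·1+7·0+1·1 ≡ 1  ⇒  (a,b)_2 = -1.
v=7: a=7^0·(≡2), b=7^3·(≡5) mod 7; (2|7)=+1, (5|7)=-1; (−1)^{0·3·3}·(+1)^3·(-1)^0 = +1.
v=∞: 330 > 0 and -546 < 0  ⇒  (a,b)_∞ = +1.
Ram(330, -546) = {2, 13}; no ℚ_2-point on the conic.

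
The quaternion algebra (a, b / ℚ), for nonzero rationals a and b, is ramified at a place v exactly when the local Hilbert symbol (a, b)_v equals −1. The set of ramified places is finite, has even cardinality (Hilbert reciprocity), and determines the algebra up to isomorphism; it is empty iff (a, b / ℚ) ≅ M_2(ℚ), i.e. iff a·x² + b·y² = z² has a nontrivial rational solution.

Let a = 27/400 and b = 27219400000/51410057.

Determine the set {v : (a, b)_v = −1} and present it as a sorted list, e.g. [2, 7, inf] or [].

[3, 5, 17, 29]

Mod squares: a ≡ 3, b ≡ 32045. Check v ∈ {∞, 2, 3, 5, 13, 17, 19, 29, 37, 47}.
v=∞: 3 > 0 and 32045 > 0  ⇒  (a,b)_∞ = +1.
v=13: a=13^0·(≡4), b=13^1·(≡11) mod 13; (4|13)=+1, (11|13)=-1; (−1)^{0·1·6}·(+1)^1·(-1)^0 = +1.
v=19: a=19^0·(≡8), b=19^2·(≡17) mod 19; (8|19)=-1, (17|19)=+1; (−1)^{0·2·9}·(-1)^2·(+1)^0 = +1.
v=5: a=5^-2·(≡2), b=5^5·(≡4) mod 5; (2|5)=-1, (4|5)=+1; (−1)^{-2·5·2}·(-1)^5·(+1)^-2 = -1.
v=2: v_2(a)=-4, v_2(b)=6; units ≡ 3, 5 (mod 8); ε·ε+αω+βω = 1·0+-4·1+6·1 ≡ 0  ⇒  (a,b)_2 = +1.
v=37: a=37^0·(≡12), b=37^-2·(≡10) mod 37; (12|37)=+1, (10|37)=+1; (−1)^{0·-2·18}·(+1)^-2·(+1)^0 = +1.
v=17: a=17^0·(≡3), b=17^-1·(≡1) mod 17; (3|17)=-1, (1|17)=+1; (−1)^{0·-1·8}·(-1)^-1·(+1)^0 = -1.
v=3: a=3^3·(≡1), b=3^0·(≡2) mod 3; (1|3)=+1, (2|3)=-1; (−1)^{3·0·1}·(+1)^0·(-1)^3 = -1.
v=47: a=47^0·(≡7), b=47^-2·(≡13) mod 47; (7|47)=+1, (13|47)=-1; (−1)^{0·-2·23}·(+1)^-2·(-1)^0 = +1.
v=29: a=29^0·(≡10), b=29^1·(≡26) mod 29; (10|29)=-1, (26|29)=-1; (−1)^{0·1·14}·(-1)^1·(-1)^0 = -1.
(3, 32045 / ℚ) ramifies at {3, 5, 17, 29}: a division algebra.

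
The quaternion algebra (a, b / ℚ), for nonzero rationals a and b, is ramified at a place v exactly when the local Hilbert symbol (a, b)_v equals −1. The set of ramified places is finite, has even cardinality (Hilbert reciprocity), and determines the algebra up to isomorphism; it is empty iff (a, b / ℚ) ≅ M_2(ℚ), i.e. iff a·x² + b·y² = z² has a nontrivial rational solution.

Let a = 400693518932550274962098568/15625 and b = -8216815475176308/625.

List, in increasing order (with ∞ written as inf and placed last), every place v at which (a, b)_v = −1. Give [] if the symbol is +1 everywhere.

Mod squares: a ≡ 18722, b ≡ -53157. Check v ∈ {∞, 2, 3, 5, 7, 11, 13, 23, 29, 37, 47}.
v=3: a=3^4·(≡2), b=3^3·(≡2) mod 3; (2|3)=-1, (2|3)=-1; (−1)^{4·3·1}·(-1)^3·(-1)^4 = -1.
v=23: a=23^3·(≡16), b=23^2·(≡21) mod 23; (16|23)=+1, (21|23)=-1; (−1)^{3·2·11}·(+1)^2·(-1)^3 = -1.
v=11: a=11^3·(≡7), b=11^2·(≡6) mod 11; (7|11)=-1, (6|11)=-1; (−1)^{3·2·5}·(-1)^2·(-1)^3 = -1.
v=29: a=29^2·(≡2), b=29^1·(≡24) mod 29; (2|29)=-1, (24|29)=+1; (−1)^{2·1·14}·(-1)^1·(+1)^2 = -1.
v=13: a=13^2·(≡7), b=13^1·(≡2) mod 13; (7|13)=-1, (2|13)=-1; (−1)^{2·1·6}·(-1)^1·(-1)^2 = -1.
v=∞: 18722 > 0 and -53157 < 0  ⇒  (a,b)_∞ = +1.
v=5: a=5^-6·(≡3), b=5^-4·(≡2) mod 5; (3|5)=-1, (2|5)=-1; (−1)^{-6·-4·2}·(-1)^-4·(-1)^-6 = +1.
v=47: a=47^2·(≡14), b=47^1·(≡13) mod 47; (14|47)=+1, (13|47)=-1; (−1)^{2·1·23}·(+1)^1·(-1)^2 = +1.
v=2: v_2(a)=3, v_2(b)=2; units ≡ 1, 3 (mod 8); ε·ε+αω+βω = 0·1+3·1+2·0 ≡ 1  ⇒  (a,b)_2 = -1.
v=37: a=37^3·(≡33), b=37^2·(≡1) mod 37; (33|37)=+1, (1|37)=+1; (−1)^{3·2·18}·(+1)^2·(+1)^3 = +1.
v=7: a=7^4·(≡2), b=7^2·(≡2) mod 7; (2|7)=+1, (2|7)=+1; (−1)^{4·2·3}·(+1)^2·(+1)^4 = +1.
(18722, -53157 / ℚ) ramifies at {2, 3, 11, 13, 23, 29}: a division algebra.

[2, 3, 11, 13, 23, 29]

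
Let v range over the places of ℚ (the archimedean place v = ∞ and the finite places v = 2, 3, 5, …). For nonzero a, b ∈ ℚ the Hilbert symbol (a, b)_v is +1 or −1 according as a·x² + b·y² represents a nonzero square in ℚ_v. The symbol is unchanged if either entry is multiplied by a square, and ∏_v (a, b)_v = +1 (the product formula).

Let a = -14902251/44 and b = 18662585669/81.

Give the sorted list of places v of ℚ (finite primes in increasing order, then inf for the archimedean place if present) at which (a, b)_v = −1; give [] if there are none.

(a, b) ≡ (-969969, 2261) mod (ℚ^×)²; places V = {2, 3, 7, 11, 13, 17, 19, ∞}.
(a,b)_11: α=-1, u≡8; β=0, v≡6 (mod 11); (8|11)=-1, (6|11)=-1; sign (−1)^0·-1^0·-1^-1 = -1.
(a,b)_3: α=1, u≡2; β=-4, v≡2 (mod 3); (2|3)=-1, (2|3)=-1; sign (−1)^0·-1^-4·-1^1 = -1.
(a,b)_7: α=1, u≡5; β=1, v≡4 (mod 7); (5|7)=-1, (4|7)=+1; sign (−1)^1·-1^1·+1^1 = +1.
(a,b)_13: α=3, u≡11; β=4, v≡12 (mod 13); (11|13)=-1, (12|13)=+1; sign (−1)^0·-1^4·+1^3 = +1.
(a,b)_∞: sgn(-969969)=−, sgn(2261)=+, so +1.
(a,b)_2: α=-2, β=0; u≡7, v≡5 (mod 8); ε(u)ε(v)=1·0, αω(v)=-2·1, βω(u)=0·0; sum ≡ 0  ⇒  +1.
(a,b)_19: α=1, u≡8; β=1, v≡16 (mod 19); (8|19)=-1, (16|19)=+1; sign (−1)^1·-1^1·+1^1 = +1.
(a,b)_17: α=1, u≡7; β=3, v≡5 (mod 17); (7|17)=-1, (5|17)=-1; sign (−1)^0·-1^3·-1^1 = +1.
(-969969, 2261 / ℚ) ramifies at {3, 11}: a division algebra.

[3, 11]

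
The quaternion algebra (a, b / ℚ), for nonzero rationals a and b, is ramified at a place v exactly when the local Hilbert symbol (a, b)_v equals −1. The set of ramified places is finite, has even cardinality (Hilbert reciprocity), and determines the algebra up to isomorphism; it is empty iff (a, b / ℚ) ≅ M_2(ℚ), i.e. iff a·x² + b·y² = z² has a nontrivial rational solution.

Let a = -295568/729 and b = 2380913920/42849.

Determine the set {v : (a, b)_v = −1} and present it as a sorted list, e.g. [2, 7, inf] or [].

(a, b) ≡ (-377, 189805) mod (ℚ^×)²; places V = {2, 3, 5, 7, 11, 13, 17, 23, 29, ∞}.
(a,b)_23: α=0, u≡19; β=-2, v≡1 (mod 23); (19|23)=-1, (1|23)=+1; sign (−1)^0·-1^-2·+1^0 = +1.
(a,b)_17: α=0, u≡3; β=1, v≡16 (mod 17); (3|17)=-1, (16|17)=+1; sign (−1)^0·-1^1·+1^0 = -1.
(a,b)_29: α=1, u≡4; β=1, v≡20 (mod 29); (4|29)=+1, (20|29)=+1; sign (−1)^0·+1^1·+1^1 = +1.
(a,b)_∞: sgn(-377)=−, sgn(189805)=+, so +1.
(a,b)_11: α=0, u≡8; β=1, v≡7 (mod 11); (8|11)=-1, (7|11)=-1; sign (−1)^0·-1^1·-1^0 = -1.
(a,b)_3: α=-6, u≡1; β=-4, v≡1 (mod 3); (1|3)=+1, (1|3)=+1; sign (−1)^0·+1^-4·+1^-6 = +1.
(a,b)_2: α=4, β=8; u≡7, v≡5 (mod 8); ε(u)ε(v)=1·0, αω(v)=4·1, βω(u)=8·0; sum ≡ 0  ⇒  +1.
(a,b)_13: α=1, u≡1; β=0, v≡8 (mod 13); (1|13)=+1, (8|13)=-1; sign (−1)^0·+1^0·-1^1 = -1.
(a,b)_7: α=2, u≡2; β=3, v≡1 (mod 7); (2|7)=+1, (1|7)=+1; sign (−1)^0·+1^3·+1^2 = +1.
(a,b)_5: α=0, u≡3; β=1, v≡1 (mod 5); (3|5)=-1, (1|5)=+1; sign (−1)^0·-1^1·+1^0 = -1.
(-377, 189805 / ℚ) ramifies at {5, 11, 13, 17}: a division algebra.

[5, 11, 13, 17]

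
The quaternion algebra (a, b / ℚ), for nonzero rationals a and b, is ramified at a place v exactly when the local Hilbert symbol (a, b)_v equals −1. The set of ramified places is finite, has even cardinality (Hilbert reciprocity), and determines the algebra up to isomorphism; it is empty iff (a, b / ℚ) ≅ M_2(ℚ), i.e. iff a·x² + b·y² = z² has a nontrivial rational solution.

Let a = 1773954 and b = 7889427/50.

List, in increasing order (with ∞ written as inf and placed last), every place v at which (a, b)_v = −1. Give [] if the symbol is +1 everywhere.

[2, 3, 13, 19]

Mod squares: a ≡ 546, b ≡ 10374. Check v ∈ {∞, 2, 3, 5, 7, 13, 19}.
v=3: a=3^3·(≡2), b=3^3·(≡2) mod 3; (2|3)=-1, (2|3)=-1; (−1)^{3·3·1}·(-1)^3·(-1)^3 = -1.
v=2: v_2(a)=1, v_2(b)=-1; units ≡ 1, 3 (mod 8); ε·ε+αω+βω = 0·1+1·1+-1·0 ≡ 1  ⇒  (a,b)_2 = -1.
v=13: a=13^1·(≡10), b=13^3·(≡5) mod 13; (10|13)=+1, (5|13)=-1; (−1)^{1·3·6}·(+1)^3·(-1)^1 = -1.
v=19: a=19^2·(≡12), b=19^1·(≡18) mod 19; (12|19)=-1, (18|19)=-1; (−1)^{2·1·9}·(-1)^1·(-1)^2 = -1.
v=∞: 546 > 0 and 10374 > 0  ⇒  (a,b)_∞ = +1.
v=5: a=5^0·(≡4), b=5^-2·(≡1) mod 5; (4|5)=+1, (1|5)=+1; (−1)^{0·-2·2}·(+1)^-2·(+1)^0 = +1.
v=7: a=7^1·(≡1), b=7^1·(≡5) mod 7; (1|7)=+1, (5|7)=-1; (−1)^{1·1·3}·(+1)^1·(-1)^1 = +1.
Ram(546, 10374) = {2, 3, 13, 19}; no ℚ_2-point on the conic.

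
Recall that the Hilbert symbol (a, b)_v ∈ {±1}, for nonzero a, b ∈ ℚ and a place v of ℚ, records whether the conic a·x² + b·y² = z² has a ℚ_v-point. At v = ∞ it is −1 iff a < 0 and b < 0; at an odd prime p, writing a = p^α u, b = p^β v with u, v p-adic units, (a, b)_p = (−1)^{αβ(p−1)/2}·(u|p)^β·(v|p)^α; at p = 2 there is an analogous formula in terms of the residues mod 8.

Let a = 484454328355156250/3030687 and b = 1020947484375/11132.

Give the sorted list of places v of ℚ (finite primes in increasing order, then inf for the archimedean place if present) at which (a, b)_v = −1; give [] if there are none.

(a, b) ≡ (3910, 2737) mod (ℚ^×)²; places V = {2, 3, 5, 7, 11, 13, 17, 19, 23, ∞}.
(a,b)_19: α=4, u≡14; β=2, v≡11 (mod 19); (14|19)=-1, (11|19)=+1; sign (−1)^0·-1^2·+1^4 = +1.
(a,b)_11: α=-4, u≡4; β=-2, v≡4 (mod 11); (4|11)=+1, (4|11)=+1; sign (−1)^0·+1^-2·+1^-4 = +1.
(a,b)_5: α=7, u≡3; β=6, v≡2 (mod 5); (3|5)=-1, (2|5)=-1; sign (−1)^0·-1^6·-1^7 = -1.
(a,b)_23: α=-1, u≡13; β=-1, v≡18 (mod 23); (13|23)=+1, (18|23)=+1; sign (−1)^1·+1^-1·+1^-1 = -1.
(a,b)_3: α=-2, u≡1; β=2, v≡1 (mod 3); (1|3)=+1, (1|3)=+1; sign (−1)^0·+1^2·+1^-2 = +1.
(a,b)_∞: sgn(3910)=+, sgn(2737)=+, so +1.
(a,b)_7: α=2, u≡2; β=1, v≡5 (mod 7); (2|7)=+1, (5|7)=-1; sign (−1)^0·+1^1·-1^2 = +1.
(a,b)_17: α=1, u≡9; β=1, v≡15 (mod 17); (9|17)=+1, (15|17)=+1; sign (−1)^0·+1^1·+1^1 = +1.
(a,b)_2: α=1, β=-2; u≡3, v≡1 (mod 8); ε(u)ε(v)=1·0, αω(v)=1·0, βω(u)=-2·1; sum ≡ 0  ⇒  +1.
(a,b)_13: α=4, u≡4; β=2, v≡7 (mod 13); (4|13)=+1, (7|13)=-1; sign (−1)^0·+1^2·-1^4 = +1.
(3910, 2737 / ℚ) ramifies at {5, 23}: a division algebra.

[5, 23]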